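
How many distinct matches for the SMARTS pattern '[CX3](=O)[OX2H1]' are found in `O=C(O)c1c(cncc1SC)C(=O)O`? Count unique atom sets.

[CX3](=O)[OX2H1] is the SMARTS for a carboxylic acid: an sp2 carbon double-bonded to O and single-bonded to an -OH oxygen.
The molecule carries 2 separate instances of a carboxylic acid group (-C(=O)OH) meeting every constraint; each maps to a distinct set of atoms, giving 2 matches.

2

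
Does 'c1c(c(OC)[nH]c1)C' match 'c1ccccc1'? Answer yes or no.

No

The pattern c1ccccc1 describes six aromatic carbons in a ring — a benzene ring.
The closest candidate here is a methyl group (-CH3), but no six-membered all-carbon aromatic ring is present. No other fragment satisfies the full query, so there is no match.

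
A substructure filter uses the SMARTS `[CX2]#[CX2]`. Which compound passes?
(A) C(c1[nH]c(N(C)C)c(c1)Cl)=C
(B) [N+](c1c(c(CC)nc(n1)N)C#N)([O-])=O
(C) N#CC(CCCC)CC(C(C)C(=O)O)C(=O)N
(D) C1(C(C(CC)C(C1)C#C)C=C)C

D

[CX2]#[CX2] describes a carbon-carbon triple bond (an alkyne).
(A) has a vinyl group (-CH=CH2) but the C=C is a double bond; both carbons are CX3, not CX2.
(B) has a nitrile (-C#N) but the triple bond is C#N, not C#C.
(C) has a nitrile (-C#N) but the triple bond is C#N, not C#C.
(D) contains an ethynyl group (-C#CH), which satisfies every atom and bond constraint.
So the answer is (D).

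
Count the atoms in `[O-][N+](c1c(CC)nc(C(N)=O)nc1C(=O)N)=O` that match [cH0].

4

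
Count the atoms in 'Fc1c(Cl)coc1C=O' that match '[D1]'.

Check the 9 heavy atoms by environment: 1× o (aromatic, D2) → no; 3× c (aromatic, D3) → no; 1× c (aromatic, D2) → no; 1× C (D2) → no; 1× O (D1) → match; 1× F (D1) → match; 1× Cl (D1) → match.
Summing the matching environments: 1 + 1 + 1 = 3 matching atoms.

3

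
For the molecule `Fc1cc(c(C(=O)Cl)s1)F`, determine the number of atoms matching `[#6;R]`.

4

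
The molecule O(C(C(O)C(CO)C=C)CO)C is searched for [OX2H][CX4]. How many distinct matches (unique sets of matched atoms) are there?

[OX2H][CX4] is the SMARTS for an aliphatic alcohol: a hydroxyl oxygen bound to an sp3 (X4) carbon.
The molecule carries 3 separate instances of a hydroxyl group (-OH) meeting every constraint; each maps to a distinct set of atoms, giving 3 matches.

3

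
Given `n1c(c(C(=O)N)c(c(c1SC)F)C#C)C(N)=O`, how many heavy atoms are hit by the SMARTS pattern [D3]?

7

The query [D3] means: atom with exactly three heavy-atom neighbours.
Check the 17 heavy atoms by environment: 1× n (aromatic, D2) → no; 5× c (aromatic, D3) → match; 1× F (D1) → no; 1× S (D2) → no; 2× C (D1) → no; 2× C (D3) → match; 2× O (D1) → no; 2× N (D1) → no; 1× C (D2) → no.
Summing the matching environments: 5 + 2 = 7 matching atoms.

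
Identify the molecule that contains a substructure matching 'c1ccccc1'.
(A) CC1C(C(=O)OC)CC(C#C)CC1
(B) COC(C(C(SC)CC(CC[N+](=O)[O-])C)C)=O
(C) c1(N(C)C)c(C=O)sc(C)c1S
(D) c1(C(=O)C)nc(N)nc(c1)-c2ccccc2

D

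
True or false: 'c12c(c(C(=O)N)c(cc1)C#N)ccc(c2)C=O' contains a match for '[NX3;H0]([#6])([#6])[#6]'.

False

The pattern [NX3;H0]([#6])([#6])[#6] describes a trivalent nitrogen with no H, bonded to three carbons — a tertiary amine.
The closest candidate here is a primary amide (-C(=O)NH2), but the amide nitrogen has H2 and only one carbon neighbour. No other fragment satisfies the full query, so there is no match.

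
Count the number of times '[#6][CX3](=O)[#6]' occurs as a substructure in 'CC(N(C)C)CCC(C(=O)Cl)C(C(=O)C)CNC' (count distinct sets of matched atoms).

1

[#6][CX3](=O)[#6] is the SMARTS for a ketone: a carbonyl carbon (no H) flanked by two carbons.
Exactly one fragment in the molecule meets all constraints, giving 1 match.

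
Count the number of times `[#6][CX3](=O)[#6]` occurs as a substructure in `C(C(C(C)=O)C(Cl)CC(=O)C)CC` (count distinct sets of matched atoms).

2

[#6][CX3](=O)[#6] is the SMARTS for a ketone: a carbonyl carbon (no H) flanked by two carbons.
The molecule carries 2 separate instances of an acetyl/ketone group (-C(=O)CH3) meeting every constraint; each maps to a distinct set of atoms, giving 2 matches.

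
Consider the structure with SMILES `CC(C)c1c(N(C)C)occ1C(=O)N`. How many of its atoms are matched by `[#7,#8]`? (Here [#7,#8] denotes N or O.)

The query [#7,#8] means: nitrogen or oxygen (comma = OR).
Check the 14 heavy atoms by environment: 1× o (aromatic) → match; 4× c (aromatic) → no; 6× C → no; 1× O → match; 2× N → match.
Summing the matching environments: 1 + 1 + 2 = 4 matching atoms.

4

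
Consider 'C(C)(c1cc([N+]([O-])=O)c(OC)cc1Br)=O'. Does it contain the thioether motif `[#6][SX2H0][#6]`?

No

The pattern [#6][SX2H0][#6] describes an aliphatic sulfur bridging two carbons with no H on the sulfur — a thioether.
The closest candidate here is a methoxy ether (-OCH3), but the bridging atom is O, not S. No other fragment satisfies the full query, so there is no match.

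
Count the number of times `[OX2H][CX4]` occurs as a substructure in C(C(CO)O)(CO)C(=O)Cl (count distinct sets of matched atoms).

[OX2H][CX4] is the SMARTS for an aliphatic alcohol: a hydroxyl oxygen bound to an sp3 (X4) carbon.
The molecule carries 3 separate instances of a hydroxyl group (-OH) meeting every constraint; each maps to a distinct set of atoms, giving 3 matches.

3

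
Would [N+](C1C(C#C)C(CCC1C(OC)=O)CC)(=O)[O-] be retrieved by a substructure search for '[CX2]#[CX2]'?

The pattern [CX2]#[CX2] describes a carbon-carbon triple bond — an alkyne.
The molecule carries an ethynyl group (-C#CH), whose atoms satisfy every constraint of the query, so the pattern matches.

Yes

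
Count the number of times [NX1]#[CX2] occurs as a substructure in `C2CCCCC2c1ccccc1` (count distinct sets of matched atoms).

[NX1]#[CX2] is the SMARTS for a nitrile: a nitrogen triple-bonded to a two-connected carbon.
No fragment in the molecule satisfies every constraint, giving 0 matches.

0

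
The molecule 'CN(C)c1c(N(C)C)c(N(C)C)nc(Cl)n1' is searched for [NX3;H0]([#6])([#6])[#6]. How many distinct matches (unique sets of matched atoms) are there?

3

[NX3;H0]([#6])([#6])[#6] is the SMARTS for a tertiary amine: a trivalent nitrogen with no H, bonded to three carbons.
The molecule carries 3 separate instances of a dimethylamino group (-N(CH3)2) meeting every constraint; each maps to a distinct set of atoms, giving 3 matches.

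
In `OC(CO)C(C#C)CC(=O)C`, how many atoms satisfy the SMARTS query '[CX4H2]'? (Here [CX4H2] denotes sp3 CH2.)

2

The query [CX4H2] means: sp3 carbon (X4) with exactly two hydrogens.
Check the 11 heavy atoms by environment: 2× C (H2, X4) → match; 2× C (H1, X4) → no; 1× C (H0, X2) → no; 1× C (H1, X2) → no; 2× O (H1, X2) → no; 1× C (H0, X3) → no; 1× O (H0, X1) → no; 1× C (H3, X4) → no.
That gives 2 matching atoms.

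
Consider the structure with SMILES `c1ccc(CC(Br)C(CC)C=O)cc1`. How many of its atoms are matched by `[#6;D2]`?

The query [#6;D2] means: any carbon bonded to exactly two heavy atoms.
Check the 14 heavy atoms by environment: 1× C (D1) → no; 3× C (D2) → match; 2× C (D3) → no; 1× Br (D1) → no; 1× c (aromatic, D3) → no; 5× c (aromatic, D2) → match; 1× O (D1) → no.
Summing the matching environments: 3 + 5 = 8 matching atoms.

8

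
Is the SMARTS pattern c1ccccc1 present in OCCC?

No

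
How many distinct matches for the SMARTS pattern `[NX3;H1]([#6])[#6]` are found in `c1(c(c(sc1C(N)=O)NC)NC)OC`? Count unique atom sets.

[NX3;H1]([#6])[#6] is the SMARTS for a secondary amine: a trivalent nitrogen with one H, bonded to two carbons.
The molecule carries 2 separate instances of an N-methylamino group (-NHCH3) meeting every constraint; each maps to a distinct set of atoms, giving 2 matches.

2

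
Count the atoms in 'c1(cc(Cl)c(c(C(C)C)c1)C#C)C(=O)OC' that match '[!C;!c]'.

3

Check the 16 heavy atoms by environment: 6× c (aromatic) → no; 7× C → no; 2× O → match; 1× Cl → match.
Summing the matching environments: 2 + 1 = 3 matching atoms.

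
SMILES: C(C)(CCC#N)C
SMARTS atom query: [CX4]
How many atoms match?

5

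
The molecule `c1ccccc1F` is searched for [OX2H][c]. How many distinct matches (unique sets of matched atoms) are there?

0

[OX2H][c] is the SMARTS for a phenol: a hydroxyl oxygen attached to an aromatic carbon.
No fragment in the molecule satisfies every constraint, giving 0 matches.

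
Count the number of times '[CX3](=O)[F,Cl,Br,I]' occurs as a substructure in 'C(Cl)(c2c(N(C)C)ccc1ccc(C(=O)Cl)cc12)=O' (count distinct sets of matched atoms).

2

[CX3](=O)[F,Cl,Br,I] is the SMARTS for an acyl halide: a carbonyl carbon bonded to a halogen.
The molecule carries 2 separate instances of an acyl chloride (-C(=O)Cl) meeting every constraint; each maps to a distinct set of atoms, giving 2 matches.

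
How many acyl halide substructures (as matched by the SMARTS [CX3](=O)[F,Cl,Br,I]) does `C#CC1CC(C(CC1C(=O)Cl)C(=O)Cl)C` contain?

2

[CX3](=O)[F,Cl,Br,I] is the SMARTS for an acyl halide: a carbonyl carbon bonded to a halogen.
The molecule carries 2 separate instances of an acyl chloride (-C(=O)Cl) meeting every constraint; each maps to a distinct set of atoms, giving 2 matches.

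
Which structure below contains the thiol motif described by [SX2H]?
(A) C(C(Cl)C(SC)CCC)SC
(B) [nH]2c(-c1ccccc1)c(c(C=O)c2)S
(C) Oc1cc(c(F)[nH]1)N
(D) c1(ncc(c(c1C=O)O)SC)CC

B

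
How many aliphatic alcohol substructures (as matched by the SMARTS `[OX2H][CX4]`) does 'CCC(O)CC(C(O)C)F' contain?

[OX2H][CX4] is the SMARTS for an aliphatic alcohol: a hydroxyl oxygen bound to an sp3 (X4) carbon.
The molecule carries 2 separate instances of a hydroxyl group (-OH) meeting every constraint; each maps to a distinct set of atoms, giving 2 matches.

2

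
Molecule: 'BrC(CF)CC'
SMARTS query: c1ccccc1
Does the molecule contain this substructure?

No

The pattern c1ccccc1 describes six aromatic carbons in a ring — a benzene ring.
The closest candidate here is a methyl group (-CH3), but no six-membered all-carbon aromatic ring is present. No other fragment satisfies the full query, so there is no match.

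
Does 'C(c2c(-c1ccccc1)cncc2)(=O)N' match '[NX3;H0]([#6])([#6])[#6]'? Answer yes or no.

No

The pattern [NX3;H0]([#6])([#6])[#6] describes a trivalent nitrogen with no H, bonded to three carbons — a tertiary amine.
The closest candidate here is a primary amide (-C(=O)NH2), but the amide nitrogen has H2 and only one carbon neighbour. No other fragment satisfies the full query, so there is no match.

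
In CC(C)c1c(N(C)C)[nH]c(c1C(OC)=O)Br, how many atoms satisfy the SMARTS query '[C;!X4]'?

1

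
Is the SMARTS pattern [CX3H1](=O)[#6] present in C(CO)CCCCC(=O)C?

No

The pattern [CX3H1](=O)[#6] describes an sp2 carbon with one H, double-bonded to O and single-bonded to carbon — an aldehyde.
The closest candidate here is an acetyl/ketone group (-C(=O)CH3), but the carbonyl carbon has H0 (two carbon neighbours), not H1. No other fragment satisfies the full query, so there is no match.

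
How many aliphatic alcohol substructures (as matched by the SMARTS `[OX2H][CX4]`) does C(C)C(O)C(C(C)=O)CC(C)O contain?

2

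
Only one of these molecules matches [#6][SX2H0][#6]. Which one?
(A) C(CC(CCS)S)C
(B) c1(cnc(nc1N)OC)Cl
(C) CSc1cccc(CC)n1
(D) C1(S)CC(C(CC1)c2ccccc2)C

[#6][SX2H0][#6] describes an aliphatic sulfur bridging two carbons with no H on the sulfur (a thioether).
(A) has a thiol (-SH) but the sulfur has H1, not H0 bridging two carbons.
(B) has a methoxy ether (-OCH3) but the bridging atom is O, not S.
(C) contains a methylthio ether (-SCH3), which satisfies every atom and bond constraint.
(D) has a thiol (-SH) but the sulfur has H1, not H0 bridging two carbons.
So the answer is (C).

C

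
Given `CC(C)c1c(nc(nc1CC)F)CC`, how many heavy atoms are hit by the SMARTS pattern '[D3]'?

5

The query [D3] means: atom with exactly three heavy-atom neighbours.
Check the 14 heavy atoms by environment: 2× n (aromatic, D2) → no; 4× c (aromatic, D3) → match; 1× F (D1) → no; 1× C (D3) → match; 4× C (D1) → no; 2× C (D2) → no.
Summing the matching environments: 4 + 1 = 5 matching atoms.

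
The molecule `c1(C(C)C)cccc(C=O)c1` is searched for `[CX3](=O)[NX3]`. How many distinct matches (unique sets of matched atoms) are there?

0

[CX3](=O)[NX3] is the SMARTS for an amide: a carbonyl carbon bonded to a trivalent nitrogen.
No fragment in the molecule satisfies every constraint, giving 0 matches.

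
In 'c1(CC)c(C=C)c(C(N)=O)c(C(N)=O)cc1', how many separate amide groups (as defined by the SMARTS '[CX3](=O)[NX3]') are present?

2

[CX3](=O)[NX3] is the SMARTS for an amide: a carbonyl carbon bonded to a trivalent nitrogen.
The molecule carries 2 separate instances of a primary amide (-C(=O)NH2) meeting every constraint; each maps to a distinct set of atoms, giving 2 matches.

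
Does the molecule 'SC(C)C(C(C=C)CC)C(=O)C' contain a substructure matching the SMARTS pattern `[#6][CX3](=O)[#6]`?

Yes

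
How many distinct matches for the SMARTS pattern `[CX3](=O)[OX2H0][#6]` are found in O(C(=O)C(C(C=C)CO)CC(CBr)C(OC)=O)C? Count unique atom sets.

2

[CX3](=O)[OX2H0][#6] is the SMARTS for an ester: a carbonyl carbon bonded to an oxygen that is itself bonded to carbon (no H on that O).
The molecule carries 2 separate instances of a methyl-ester group (-C(=O)OCH3) meeting every constraint; each maps to a distinct set of atoms, giving 2 matches.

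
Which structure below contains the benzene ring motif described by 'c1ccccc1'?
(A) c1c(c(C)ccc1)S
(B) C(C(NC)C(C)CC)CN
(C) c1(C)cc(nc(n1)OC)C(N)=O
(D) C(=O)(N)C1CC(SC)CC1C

A

c1ccccc1 describes six aromatic carbons in a ring (a benzene ring).
(A) contains the required atom environment, so the pattern matches.
(B) has a methyl group (-CH3) but no six-membered all-carbon aromatic ring is present.
(C) has a methyl group (-CH3) but no six-membered all-carbon aromatic ring is present.
(D) has a methyl group (-CH3) but no six-membered all-carbon aromatic ring is present.
So the answer is (A).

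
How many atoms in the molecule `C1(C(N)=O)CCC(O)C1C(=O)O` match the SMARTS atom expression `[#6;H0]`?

2

The query [#6;H0] means: any carbon with no attached hydrogen.
Check the 12 heavy atoms by environment: 2× C (H2) → no; 3× C (H1) → no; 2× C (H0) → match; 2× O (H0) → no; 2× O (H1) → no; 1× N (H2) → no.
That gives 2 matching atoms.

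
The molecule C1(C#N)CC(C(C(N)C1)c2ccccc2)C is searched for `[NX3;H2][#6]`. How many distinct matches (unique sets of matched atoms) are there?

[NX3;H2][#6] is the SMARTS for a primary amine: a trivalent nitrogen with two H attached to carbon.
Exactly one fragment in the molecule meets all constraints, giving 1 match.

1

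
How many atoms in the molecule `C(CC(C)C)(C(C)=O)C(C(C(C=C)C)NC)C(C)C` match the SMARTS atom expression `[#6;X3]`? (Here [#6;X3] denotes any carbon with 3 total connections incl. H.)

The query [#6;X3] means: any carbon (aromatic or not) with three total connections.
Check the 19 heavy atoms by environment: 14× C (X4) → no; 1× N (X3) → no; 3× C (X3) → match; 1× O (X1) → no.
That gives 3 matching atoms.

3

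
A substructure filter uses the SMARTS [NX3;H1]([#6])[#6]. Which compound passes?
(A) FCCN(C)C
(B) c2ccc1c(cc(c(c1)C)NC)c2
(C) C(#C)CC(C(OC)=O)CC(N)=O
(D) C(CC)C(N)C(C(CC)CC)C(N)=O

B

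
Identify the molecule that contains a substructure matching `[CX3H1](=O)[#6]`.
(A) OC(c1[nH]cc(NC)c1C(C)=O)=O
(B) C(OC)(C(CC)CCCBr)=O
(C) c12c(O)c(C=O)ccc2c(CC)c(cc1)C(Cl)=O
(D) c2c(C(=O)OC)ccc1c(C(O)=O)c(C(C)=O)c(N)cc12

C

[CX3H1](=O)[#6] describes an sp2 carbon with one H, double-bonded to O and single-bonded to carbon (an aldehyde).
(A) has a carboxylic acid group (-C(=O)OH) but the carbonyl carbon has H0 and is bonded to O, not H1.
(B) has a methyl-ester group (-C(=O)OCH3) but the carbonyl carbon has H0, not H1.
(C) contains an aldehyde (-CHO), which satisfies every atom and bond constraint.
(D) has an acetyl/ketone group (-C(=O)CH3) but the carbonyl carbon has H0 (two carbon neighbours), not H1.
So the answer is (C).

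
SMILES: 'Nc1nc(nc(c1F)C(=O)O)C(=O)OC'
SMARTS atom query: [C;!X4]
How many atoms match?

Check the 15 heavy atoms by environment: 2× n (aromatic, X2) → no; 4× c (aromatic, X3) → no; 2× C (X3) → match; 2× O (X1) → no; 2× O (X2) → no; 1× N (X3) → no; 1× C (X4) → no; 1× F (X1) → no.
That gives 2 matching atoms.

2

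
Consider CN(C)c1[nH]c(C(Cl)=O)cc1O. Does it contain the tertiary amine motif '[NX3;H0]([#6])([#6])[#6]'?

Yes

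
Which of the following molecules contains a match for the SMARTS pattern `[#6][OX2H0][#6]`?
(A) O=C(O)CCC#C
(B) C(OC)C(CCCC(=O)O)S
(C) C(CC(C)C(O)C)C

[#6][OX2H0][#6] describes an aliphatic oxygen bridging two carbons with no H on the oxygen (an ether).
(A) has a carboxylic acid group (-C(=O)OH) but the -OH oxygen has H1; the =O is OX1, not OX2.
(B) contains a methoxy ether (-OCH3), which satisfies every atom and bond constraint.
(C) has a hydroxyl group (-OH) but the oxygen has H1, not H0 bridging two carbons.
So the answer is (B).

B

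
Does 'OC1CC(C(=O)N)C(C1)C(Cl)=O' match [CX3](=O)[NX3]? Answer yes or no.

Yes

The pattern [CX3](=O)[NX3] describes a carbonyl carbon bonded to a trivalent nitrogen — an amide.
The molecule carries a primary amide (-C(=O)NH2), whose atoms satisfy every constraint of the query, so the pattern matches.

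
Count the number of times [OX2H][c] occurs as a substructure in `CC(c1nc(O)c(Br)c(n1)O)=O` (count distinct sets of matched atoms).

2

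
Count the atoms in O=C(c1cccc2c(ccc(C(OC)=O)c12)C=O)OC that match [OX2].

2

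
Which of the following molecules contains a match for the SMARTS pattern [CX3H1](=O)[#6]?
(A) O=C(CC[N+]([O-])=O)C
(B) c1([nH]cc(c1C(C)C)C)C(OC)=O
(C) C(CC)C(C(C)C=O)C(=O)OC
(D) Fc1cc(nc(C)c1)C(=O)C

[CX3H1](=O)[#6] describes an sp2 carbon with one H, double-bonded to O and single-bonded to carbon (an aldehyde).
(A) has an acetyl/ketone group (-C(=O)CH3) but the carbonyl carbon has H0 (two carbon neighbours), not H1.
(B) has a methyl-ester group (-C(=O)OCH3) but the carbonyl carbon has H0, not H1.
(C) contains an aldehyde (-CHO), which satisfies every atom and bond constraint.
(D) has an acetyl/ketone group (-C(=O)CH3) but the carbonyl carbon has H0 (two carbon neighbours), not H1.
So the answer is (C).

C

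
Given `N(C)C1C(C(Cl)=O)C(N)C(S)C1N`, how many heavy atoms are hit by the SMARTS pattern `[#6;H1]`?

5

The query [#6;H1] means: any carbon bearing exactly one hydrogen.
Check the 13 heavy atoms by environment: 5× C (H1) → match; 2× N (H2) → no; 1× N (H1) → no; 1× C (H3) → no; 1× S (H1) → no; 1× C (H0) → no; 1× O (H0) → no; 1× Cl (H0) → no.
That gives 5 matching atoms.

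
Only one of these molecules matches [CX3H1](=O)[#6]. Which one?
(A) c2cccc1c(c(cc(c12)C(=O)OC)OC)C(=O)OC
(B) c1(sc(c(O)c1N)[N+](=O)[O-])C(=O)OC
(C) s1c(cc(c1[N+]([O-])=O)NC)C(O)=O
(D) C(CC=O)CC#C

D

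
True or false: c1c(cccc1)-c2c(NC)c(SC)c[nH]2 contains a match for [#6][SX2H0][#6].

The pattern [#6][SX2H0][#6] describes an aliphatic sulfur bridging two carbons with no H on the sulfur — a thioether.
The molecule carries a methylthio ether (-SCH3), whose atoms satisfy every constraint of the query, so the pattern matches.

True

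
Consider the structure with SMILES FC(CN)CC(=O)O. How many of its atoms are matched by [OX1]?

1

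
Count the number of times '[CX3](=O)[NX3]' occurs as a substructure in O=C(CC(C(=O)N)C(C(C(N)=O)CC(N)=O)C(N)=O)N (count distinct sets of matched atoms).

5

[CX3](=O)[NX3] is the SMARTS for an amide: a carbonyl carbon bonded to a trivalent nitrogen.
The molecule carries 5 separate instances of a primary amide (-C(=O)NH2) meeting every constraint; each maps to a distinct set of atoms, giving 5 matches.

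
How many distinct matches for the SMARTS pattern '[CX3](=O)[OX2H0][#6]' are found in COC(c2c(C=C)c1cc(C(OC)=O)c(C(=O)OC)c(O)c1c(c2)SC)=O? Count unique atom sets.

3

[CX3](=O)[OX2H0][#6] is the SMARTS for an ester: a carbonyl carbon bonded to an oxygen that is itself bonded to carbon (no H on that O).
The molecule carries 3 separate instances of a methyl-ester group (-C(=O)OCH3) meeting every constraint; each maps to a distinct set of atoms, giving 3 matches.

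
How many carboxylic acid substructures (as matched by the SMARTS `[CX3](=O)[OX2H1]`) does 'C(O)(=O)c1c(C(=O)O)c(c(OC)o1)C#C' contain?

2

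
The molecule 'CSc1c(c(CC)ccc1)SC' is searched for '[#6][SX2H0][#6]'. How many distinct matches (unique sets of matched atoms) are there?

2

[#6][SX2H0][#6] is the SMARTS for a thioether: an aliphatic sulfur bridging two carbons with no H on the sulfur.
The molecule carries 2 separate instances of a methylthio ether (-SCH3) meeting every constraint; each maps to a distinct set of atoms, giving 2 matches.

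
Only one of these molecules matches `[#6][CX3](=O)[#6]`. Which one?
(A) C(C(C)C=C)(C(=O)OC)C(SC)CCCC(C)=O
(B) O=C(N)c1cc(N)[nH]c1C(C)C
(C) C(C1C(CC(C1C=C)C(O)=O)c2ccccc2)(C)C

[#6][CX3](=O)[#6] describes a carbonyl carbon (no H) flanked by two carbons (a ketone).
(A) contains an acetyl/ketone group (-C(=O)CH3), which satisfies every atom and bond constraint.
(B) has a primary amide (-C(=O)NH2) but one neighbour of the carbonyl carbon is N, not C.
(C) has a carboxylic acid group (-C(=O)OH) but one neighbour of the carbonyl carbon is O, not C.
So the answer is (A).

A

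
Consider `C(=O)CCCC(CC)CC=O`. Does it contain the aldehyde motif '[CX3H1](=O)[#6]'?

Yes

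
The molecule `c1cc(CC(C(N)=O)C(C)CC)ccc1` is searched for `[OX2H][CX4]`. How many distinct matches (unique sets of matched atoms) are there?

0

[OX2H][CX4] is the SMARTS for an aliphatic alcohol: a hydroxyl oxygen bound to an sp3 (X4) carbon.
No fragment in the molecule satisfies every constraint, giving 0 matches.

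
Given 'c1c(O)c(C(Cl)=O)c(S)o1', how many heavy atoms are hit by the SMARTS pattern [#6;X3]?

5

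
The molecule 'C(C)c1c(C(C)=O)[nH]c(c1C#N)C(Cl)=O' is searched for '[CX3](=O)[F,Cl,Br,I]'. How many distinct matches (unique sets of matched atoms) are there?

[CX3](=O)[F,Cl,Br,I] is the SMARTS for an acyl halide: a carbonyl carbon bonded to a halogen.
Exactly one fragment in the molecule meets all constraints, giving 1 match.

1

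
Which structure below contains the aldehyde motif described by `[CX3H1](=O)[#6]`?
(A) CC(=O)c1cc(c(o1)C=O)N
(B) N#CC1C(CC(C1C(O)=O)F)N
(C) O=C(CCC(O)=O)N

A

[CX3H1](=O)[#6] describes an sp2 carbon with one H, double-bonded to O and single-bonded to carbon (an aldehyde).
(A) contains an aldehyde (-CHO), which satisfies every atom and bond constraint.
(B) has a carboxylic acid group (-C(=O)OH) but the carbonyl carbon has H0 and is bonded to O, not H1.
(C) has a carboxylic acid group (-C(=O)OH) but the carbonyl carbon has H0 and is bonded to O, not H1.
So the answer is (A).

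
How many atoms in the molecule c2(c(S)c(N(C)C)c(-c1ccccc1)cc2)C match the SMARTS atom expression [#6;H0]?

5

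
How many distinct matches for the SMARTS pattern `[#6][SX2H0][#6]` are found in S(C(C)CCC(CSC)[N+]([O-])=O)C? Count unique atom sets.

2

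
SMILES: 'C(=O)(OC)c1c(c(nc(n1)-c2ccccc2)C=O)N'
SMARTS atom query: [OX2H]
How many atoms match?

0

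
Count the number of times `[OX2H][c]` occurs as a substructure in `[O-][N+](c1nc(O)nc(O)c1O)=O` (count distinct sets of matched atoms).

[OX2H][c] is the SMARTS for a phenol: a hydroxyl oxygen attached to an aromatic carbon.
The molecule carries 3 separate instances of a hydroxyl group (-OH) meeting every constraint; each maps to a distinct set of atoms, giving 3 matches.

3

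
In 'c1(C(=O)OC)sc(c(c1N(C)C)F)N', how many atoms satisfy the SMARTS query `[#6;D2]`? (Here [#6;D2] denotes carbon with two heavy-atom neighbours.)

0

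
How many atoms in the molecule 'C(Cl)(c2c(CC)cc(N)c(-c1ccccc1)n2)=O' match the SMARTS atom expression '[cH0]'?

The query [cH0] means: aromatic carbon with no attached hydrogen (substituted or ring-fusion).
Check the 18 heavy atoms by environment: 1× n (aromatic, H0) → no; 5× c (aromatic, H0) → match; 6× c (aromatic, H1) → no; 1× N (H2) → no; 1× C (H0) → no; 1× O (H0) → no; 1× Cl (H0) → no; 1× C (H2) → no; 1× C (H3) → no.
That gives 5 matching atoms.

5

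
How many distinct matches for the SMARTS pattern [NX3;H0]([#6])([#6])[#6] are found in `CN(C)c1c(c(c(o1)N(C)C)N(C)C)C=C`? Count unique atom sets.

3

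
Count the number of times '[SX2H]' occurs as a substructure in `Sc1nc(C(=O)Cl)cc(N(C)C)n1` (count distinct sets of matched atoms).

1

[SX2H] is the SMARTS for a thiol: an aliphatic sulfur with two connections, one being H.
Exactly one fragment in the molecule meets all constraints, giving 1 match.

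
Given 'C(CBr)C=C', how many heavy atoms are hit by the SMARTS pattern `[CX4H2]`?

2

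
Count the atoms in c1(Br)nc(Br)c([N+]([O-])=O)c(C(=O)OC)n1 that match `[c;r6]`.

The query [c;r6] means: aromatic carbon that belongs to a six-membered ring.
Check the 15 heavy atoms by environment: 2× n (aromatic, in 6-ring) → no; 4× c (aromatic, in 6-ring) → match; 1× N (charge +1, acyclic) → no; 1× O (charge -1, acyclic) → no; 3× O (acyclic) → no; 2× Br (acyclic) → no; 2× C (acyclic) → no.
That gives 4 matching atoms.

4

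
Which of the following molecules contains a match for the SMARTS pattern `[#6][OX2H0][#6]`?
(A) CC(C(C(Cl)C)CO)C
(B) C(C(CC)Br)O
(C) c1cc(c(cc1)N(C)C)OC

[#6][OX2H0][#6] describes an aliphatic oxygen bridging two carbons with no H on the oxygen (an ether).
(A) has a hydroxyl group (-OH) but the oxygen has H1, not H0 bridging two carbons.
(B) has a hydroxyl group (-OH) but the oxygen has H1, not H0 bridging two carbons.
(C) contains a methoxy ether (-OCH3), which satisfies every atom and bond constraint.
So the answer is (C).

C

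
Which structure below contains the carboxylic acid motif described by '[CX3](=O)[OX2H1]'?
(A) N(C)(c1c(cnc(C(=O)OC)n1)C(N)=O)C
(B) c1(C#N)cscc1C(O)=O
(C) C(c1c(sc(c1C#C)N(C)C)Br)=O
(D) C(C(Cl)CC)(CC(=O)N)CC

B

[CX3](=O)[OX2H1] describes an sp2 carbon double-bonded to O and single-bonded to an -OH oxygen (a carboxylic acid).
(A) has a primary amide (-C(=O)NH2) but the carbonyl is bonded to N, not to an -OH oxygen.
(B) contains a carboxylic acid group (-C(=O)OH), which satisfies every atom and bond constraint.
(C) has an aldehyde (-CHO) but there is no singly-bonded oxygen on the carbonyl carbon.
(D) has a primary amide (-C(=O)NH2) but the carbonyl is bonded to N, not to an -OH oxygen.
So the answer is (B).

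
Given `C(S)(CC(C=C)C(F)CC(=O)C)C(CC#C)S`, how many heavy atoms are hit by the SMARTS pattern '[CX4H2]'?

Check the 17 heavy atoms by environment: 3× C (H2, X4) → match; 4× C (H1, X4) → no; 1× F (H0, X1) → no; 2× S (H1, X2) → no; 1× C (H1, X3) → no; 1× C (H2, X3) → no; 1× C (H0, X3) → no; 1× O (H0, X1) → no; 1× C (H3, X4) → no; 1× C (H0, X2) → no; 1× C (H1, X2) → no.
That gives 3 matching atoms.

3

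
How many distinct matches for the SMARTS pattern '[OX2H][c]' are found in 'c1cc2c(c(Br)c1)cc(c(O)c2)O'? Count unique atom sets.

[OX2H][c] is the SMARTS for a phenol: a hydroxyl oxygen attached to an aromatic carbon.
The molecule carries 2 separate instances of a hydroxyl group (-OH) meeting every constraint; each maps to a distinct set of atoms, giving 2 matches.

2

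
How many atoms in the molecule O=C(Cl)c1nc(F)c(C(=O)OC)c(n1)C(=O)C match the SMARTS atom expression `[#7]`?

2

Check the 17 heavy atoms by environment: 2× n (aromatic) → match; 4× c (aromatic) → no; 1× F → no; 5× C → no; 4× O → no; 1× Cl → no.
That gives 2 matching atoms.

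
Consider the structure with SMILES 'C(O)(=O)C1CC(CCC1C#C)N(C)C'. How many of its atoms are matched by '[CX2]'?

2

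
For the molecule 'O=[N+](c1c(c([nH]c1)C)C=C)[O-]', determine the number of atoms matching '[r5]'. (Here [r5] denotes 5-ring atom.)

The query [r5] means: r5 matches atoms in a five-membered ring.
Check the 11 heavy atoms by environment: 1× n (aromatic, in 5-ring) → match; 4× c (aromatic, in 5-ring) → match; 3× C (acyclic) → no; 1× N (charge +1, acyclic) → no; 1× O (charge -1, acyclic) → no; 1× O (acyclic) → no.
Summing the matching environments: 1 + 4 = 5 matching atoms.

5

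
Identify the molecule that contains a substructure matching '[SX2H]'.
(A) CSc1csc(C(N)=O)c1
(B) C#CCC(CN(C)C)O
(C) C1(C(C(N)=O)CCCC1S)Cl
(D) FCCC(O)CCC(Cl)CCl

C

[SX2H] describes an aliphatic sulfur with two connections, one being H (a thiol).
(A) has a methylthio ether (-SCH3) but the sulfur has H0 (bonded to two carbons), not H1.
(B) has a hydroxyl group (-OH) but it is an -OH, not an -SH.
(C) contains a thiol (-SH), which satisfies every atom and bond constraint.
(D) has a hydroxyl group (-OH) but it is an -OH, not an -SH.
So the answer is (C).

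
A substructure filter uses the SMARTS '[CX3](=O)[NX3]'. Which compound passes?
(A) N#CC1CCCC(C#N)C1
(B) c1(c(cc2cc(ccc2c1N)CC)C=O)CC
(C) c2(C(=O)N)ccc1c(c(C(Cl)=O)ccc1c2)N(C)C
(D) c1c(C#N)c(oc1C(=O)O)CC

[CX3](=O)[NX3] describes a carbonyl carbon bonded to a trivalent nitrogen (an amide).
(A) has a nitrile (-C#N) but the nitrile N is NX1 (triple-bonded), not NX3.
(B) has a primary amino group (-NH2) but the -NH2 is not attached to a carbonyl carbon.
(C) contains a primary amide (-C(=O)NH2), which satisfies every atom and bond constraint.
(D) has a carboxylic acid group (-C(=O)OH) but the carbonyl is bonded to O, not to an NX3 nitrogen.
So the answer is (C).

C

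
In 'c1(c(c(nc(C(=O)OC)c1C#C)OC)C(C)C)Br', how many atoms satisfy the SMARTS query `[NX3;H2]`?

The query [NX3;H2] means: aliphatic N with 3 total connections, two of them H — an -NH2 nitrogen (amine or amide).
Check the 18 heavy atoms by environment: 1× n (aromatic, H0, X2) → no; 5× c (aromatic, H0, X3) → no; 1× C (H1, X4) → no; 4× C (H3, X4) → no; 1× Br (H0, X1) → no; 1× C (H0, X3) → no; 1× O (H0, X1) → no; 2× O (H0, X2) → no; 1× C (H0, X2) → no; 1× C (H1, X2) → no.
No environment satisfies the query, so 0 matching atoms.

0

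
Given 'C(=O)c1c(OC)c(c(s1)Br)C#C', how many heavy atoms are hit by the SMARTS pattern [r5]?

The query [r5] means: r5 matches atoms in a five-membered ring.
Check the 12 heavy atoms by environment: 1× s (aromatic, in 5-ring) → match; 4× c (aromatic, in 5-ring) → match; 1× Br (acyclic) → no; 4× C (acyclic) → no; 2× O (acyclic) → no.
Summing the matching environments: 1 + 4 = 5 matching atoms.

5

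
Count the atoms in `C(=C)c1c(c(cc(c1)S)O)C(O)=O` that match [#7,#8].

3

The query [#7,#8] means: nitrogen or oxygen (comma = OR).
Check the 13 heavy atoms by environment: 6× c (aromatic) → no; 3× C → no; 3× O → match; 1× S → no.
That gives 3 matching atoms.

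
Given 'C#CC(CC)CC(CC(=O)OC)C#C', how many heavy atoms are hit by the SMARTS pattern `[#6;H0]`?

The query [#6;H0] means: any carbon with no attached hydrogen.
Check the 14 heavy atoms by environment: 2× C (H3) → no; 3× C (H2) → no; 4× C (H1) → no; 3× C (H0) → match; 2× O (H0) → no.
That gives 3 matching atoms.

3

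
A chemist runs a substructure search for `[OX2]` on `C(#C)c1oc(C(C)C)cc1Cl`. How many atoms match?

0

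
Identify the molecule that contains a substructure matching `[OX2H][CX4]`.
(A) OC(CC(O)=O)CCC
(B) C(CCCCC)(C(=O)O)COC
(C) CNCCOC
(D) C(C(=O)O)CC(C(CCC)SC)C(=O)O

A

[OX2H][CX4] describes a hydroxyl oxygen bound to an sp3 (X4) carbon (an aliphatic alcohol).
(A) contains a hydroxyl group (-OH), which satisfies every atom and bond constraint.
(B) has a carboxylic acid group (-C(=O)OH) but the -OH is on a CX3 carbonyl carbon, not a CX4 carbon.
(C) has a methoxy ether (-OCH3) but the oxygen has H0 (ether), not H1.
(D) has a carboxylic acid group (-C(=O)OH) but the -OH is on a CX3 carbonyl carbon, not a CX4 carbon.
So the answer is (A).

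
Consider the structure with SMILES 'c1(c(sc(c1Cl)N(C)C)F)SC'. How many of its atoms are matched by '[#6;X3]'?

4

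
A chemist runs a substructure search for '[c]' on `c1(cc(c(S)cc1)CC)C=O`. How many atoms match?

Check the 11 heavy atoms by environment: 6× c (aromatic) → match; 1× S → no; 3× C → no; 1× O → no.
That gives 6 matching atoms.

6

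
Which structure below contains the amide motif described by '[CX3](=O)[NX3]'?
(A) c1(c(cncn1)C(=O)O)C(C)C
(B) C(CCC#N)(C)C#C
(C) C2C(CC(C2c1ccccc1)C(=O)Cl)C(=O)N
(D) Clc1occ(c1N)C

[CX3](=O)[NX3] describes a carbonyl carbon bonded to a trivalent nitrogen (an amide).
(A) has a carboxylic acid group (-C(=O)OH) but the carbonyl is bonded to O, not to an NX3 nitrogen.
(B) has a nitrile (-C#N) but the nitrile N is NX1 (triple-bonded), not NX3.
(C) contains a primary amide (-C(=O)NH2), which satisfies every atom and bond constraint.
(D) has a primary amino group (-NH2) but the -NH2 is not attached to a carbonyl carbon.
So the answer is (C).

C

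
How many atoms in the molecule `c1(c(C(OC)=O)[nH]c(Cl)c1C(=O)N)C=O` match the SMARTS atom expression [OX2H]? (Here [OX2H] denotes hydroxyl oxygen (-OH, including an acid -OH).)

0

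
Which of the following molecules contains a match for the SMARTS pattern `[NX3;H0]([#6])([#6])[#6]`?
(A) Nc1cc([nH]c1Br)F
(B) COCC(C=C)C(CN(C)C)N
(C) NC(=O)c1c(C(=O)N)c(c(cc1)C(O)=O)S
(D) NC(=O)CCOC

B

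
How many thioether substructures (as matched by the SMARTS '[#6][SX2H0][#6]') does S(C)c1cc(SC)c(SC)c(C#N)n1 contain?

[#6][SX2H0][#6] is the SMARTS for a thioether: an aliphatic sulfur bridging two carbons with no H on the sulfur.
The molecule carries 3 separate instances of a methylthio ether (-SCH3) meeting every constraint; each maps to a distinct set of atoms, giving 3 matches.

3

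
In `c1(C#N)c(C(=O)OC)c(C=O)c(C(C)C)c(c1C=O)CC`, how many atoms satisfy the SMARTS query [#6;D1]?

4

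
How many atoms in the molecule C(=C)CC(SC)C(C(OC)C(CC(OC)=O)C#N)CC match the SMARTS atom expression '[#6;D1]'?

5

Check the 20 heavy atoms by environment: 5× C (D2) → no; 5× C (D3) → no; 2× O (D2) → no; 5× C (D1) → match; 1× O (D1) → no; 1× N (D1) → no; 1× S (D2) → no.
That gives 5 matching atoms.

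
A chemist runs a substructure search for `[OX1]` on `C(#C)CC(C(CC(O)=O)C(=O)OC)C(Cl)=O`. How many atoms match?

The query [OX1] means: aliphatic oxygen with one total connection — typically a carbonyl =O or an oxide.
Check the 16 heavy atoms by environment: 5× C (X4) → no; 3× C (X3) → no; 3× O (X1) → match; 2× O (X2) → no; 1× Cl (X1) → no; 2× C (X2) → no.
That gives 3 matching atoms.

3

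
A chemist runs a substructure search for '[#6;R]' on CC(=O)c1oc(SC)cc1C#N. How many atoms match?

4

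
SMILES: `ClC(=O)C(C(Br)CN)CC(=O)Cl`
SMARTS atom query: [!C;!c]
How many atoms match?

6

Check the 12 heavy atoms by environment: 6× C → no; 2× O → match; 2× Cl → match; 1× N → match; 1× Br → match.
Summing the matching environments: 2 + 2 + 1 + 1 = 6 matching atoms.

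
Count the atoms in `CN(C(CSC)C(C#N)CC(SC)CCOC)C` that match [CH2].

4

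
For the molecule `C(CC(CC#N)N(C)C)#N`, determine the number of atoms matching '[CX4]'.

5

The query [CX4] means: C with X4: aliphatic carbon with exactly 4 total connections (bonds + H).
Check the 10 heavy atoms by environment: 5× C (X4) → match; 1× N (X3) → no; 2× C (X2) → no; 2× N (X1) → no.
That gives 5 matching atoms.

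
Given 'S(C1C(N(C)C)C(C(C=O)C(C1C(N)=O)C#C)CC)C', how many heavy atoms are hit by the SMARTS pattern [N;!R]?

2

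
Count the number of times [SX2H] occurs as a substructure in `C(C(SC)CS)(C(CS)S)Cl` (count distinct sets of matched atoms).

[SX2H] is the SMARTS for a thiol: an aliphatic sulfur with two connections, one being H.
The molecule carries 3 separate instances of a thiol (-SH) meeting every constraint; each maps to a distinct set of atoms, giving 3 matches.

3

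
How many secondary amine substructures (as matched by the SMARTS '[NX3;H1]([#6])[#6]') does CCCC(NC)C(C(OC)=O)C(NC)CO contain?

[NX3;H1]([#6])[#6] is the SMARTS for a secondary amine: a trivalent nitrogen with one H, bonded to two carbons.
The molecule carries 2 separate instances of an N-methylamino group (-NHCH3) meeting every constraint; each maps to a distinct set of atoms, giving 2 matches.

2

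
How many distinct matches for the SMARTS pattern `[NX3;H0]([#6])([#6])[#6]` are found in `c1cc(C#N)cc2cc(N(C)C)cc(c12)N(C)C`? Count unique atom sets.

[NX3;H0]([#6])([#6])[#6] is the SMARTS for a tertiary amine: a trivalent nitrogen with no H, bonded to three carbons.
The molecule carries 2 separate instances of a dimethylamino group (-N(CH3)2) meeting every constraint; each maps to a distinct set of atoms, giving 2 matches.

2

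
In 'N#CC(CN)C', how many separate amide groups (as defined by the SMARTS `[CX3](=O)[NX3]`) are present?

[CX3](=O)[NX3] is the SMARTS for an amide: a carbonyl carbon bonded to a trivalent nitrogen.
The molecule has a nitrile (-C#N), but the nitrile N is NX1 (triple-bonded), not NX3; nothing else fits, so there are 0 matches.

0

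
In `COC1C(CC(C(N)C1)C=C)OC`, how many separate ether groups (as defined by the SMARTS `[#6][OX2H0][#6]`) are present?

2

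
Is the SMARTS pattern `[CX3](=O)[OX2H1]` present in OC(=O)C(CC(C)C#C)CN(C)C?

Yes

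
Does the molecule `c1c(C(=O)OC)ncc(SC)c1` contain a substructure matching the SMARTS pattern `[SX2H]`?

No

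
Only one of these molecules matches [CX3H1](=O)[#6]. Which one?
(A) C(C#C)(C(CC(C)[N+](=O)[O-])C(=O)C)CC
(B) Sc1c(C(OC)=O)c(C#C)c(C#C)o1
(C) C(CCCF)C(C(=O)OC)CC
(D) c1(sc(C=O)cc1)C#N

[CX3H1](=O)[#6] describes an sp2 carbon with one H, double-bonded to O and single-bonded to carbon (an aldehyde).
(A) has an acetyl/ketone group (-C(=O)CH3) but the carbonyl carbon has H0 (two carbon neighbours), not H1.
(B) has a methyl-ester group (-C(=O)OCH3) but the carbonyl carbon has H0, not H1.
(C) has a methyl-ester group (-C(=O)OCH3) but the carbonyl carbon has H0, not H1.
(D) contains an aldehyde (-CHO), which satisfies every atom and bond constraint.
So the answer is (D).

D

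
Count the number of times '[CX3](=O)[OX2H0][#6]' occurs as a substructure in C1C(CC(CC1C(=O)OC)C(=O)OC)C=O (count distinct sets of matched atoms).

2

[CX3](=O)[OX2H0][#6] is the SMARTS for an ester: a carbonyl carbon bonded to an oxygen that is itself bonded to carbon (no H on that O).
The molecule carries 2 separate instances of a methyl-ester group (-C(=O)OCH3) meeting every constraint; each maps to a distinct set of atoms, giving 2 matches.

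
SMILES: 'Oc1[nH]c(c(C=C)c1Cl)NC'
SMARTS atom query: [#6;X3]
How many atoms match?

6

Check the 11 heavy atoms by environment: 1× n (aromatic, X3) → no; 4× c (aromatic, X3) → match; 1× O (X2) → no; 1× N (X3) → no; 1× C (X4) → no; 1× Cl (X1) → no; 2× C (X3) → match.
Summing the matching environments: 4 + 2 = 6 matching atoms.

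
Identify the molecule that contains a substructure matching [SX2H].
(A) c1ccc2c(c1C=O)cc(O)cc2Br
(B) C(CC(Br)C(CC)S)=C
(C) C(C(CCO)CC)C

[SX2H] describes an aliphatic sulfur with two connections, one being H (a thiol).
(A) has a hydroxyl group (-OH) but it is an -OH, not an -SH.
(B) contains a thiol (-SH), which satisfies every atom and bond constraint.
(C) has a hydroxyl group (-OH) but it is an -OH, not an -SH.
So the answer is (B).

B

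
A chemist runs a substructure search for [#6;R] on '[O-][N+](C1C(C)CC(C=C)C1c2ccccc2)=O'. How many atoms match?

The query [#6;R] means: carbon that is part of a ring.
Check the 17 heavy atoms by environment: 5× C (in 5-ring) → match; 3× C (acyclic) → no; 1× N (charge +1, acyclic) → no; 1× O (charge -1, acyclic) → no; 1× O (acyclic) → no; 6× c (aromatic, in 6-ring) → match.
Summing the matching environments: 5 + 6 = 11 matching atoms.

11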